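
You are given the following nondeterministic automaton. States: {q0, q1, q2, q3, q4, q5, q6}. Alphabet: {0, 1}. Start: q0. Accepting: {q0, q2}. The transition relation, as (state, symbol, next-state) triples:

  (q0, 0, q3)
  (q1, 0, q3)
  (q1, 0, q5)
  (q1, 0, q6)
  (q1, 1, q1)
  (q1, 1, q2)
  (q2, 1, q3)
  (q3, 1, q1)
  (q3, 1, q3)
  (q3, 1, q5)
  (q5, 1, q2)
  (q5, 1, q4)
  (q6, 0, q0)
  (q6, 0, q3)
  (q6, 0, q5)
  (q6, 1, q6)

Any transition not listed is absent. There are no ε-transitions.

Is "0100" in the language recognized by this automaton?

Start in {q0}.
Read '0': {q0} → {q3}.
Read '1': {q3} → {q1, q3, q5}.
Read '0': {q1, q3, q5} → {q3, q5, q6}.
Read '0': {q3, q5, q6} → {q0, q3, q5}.
The final set {q0, q3, q5} contains the accepting state q0.

Yes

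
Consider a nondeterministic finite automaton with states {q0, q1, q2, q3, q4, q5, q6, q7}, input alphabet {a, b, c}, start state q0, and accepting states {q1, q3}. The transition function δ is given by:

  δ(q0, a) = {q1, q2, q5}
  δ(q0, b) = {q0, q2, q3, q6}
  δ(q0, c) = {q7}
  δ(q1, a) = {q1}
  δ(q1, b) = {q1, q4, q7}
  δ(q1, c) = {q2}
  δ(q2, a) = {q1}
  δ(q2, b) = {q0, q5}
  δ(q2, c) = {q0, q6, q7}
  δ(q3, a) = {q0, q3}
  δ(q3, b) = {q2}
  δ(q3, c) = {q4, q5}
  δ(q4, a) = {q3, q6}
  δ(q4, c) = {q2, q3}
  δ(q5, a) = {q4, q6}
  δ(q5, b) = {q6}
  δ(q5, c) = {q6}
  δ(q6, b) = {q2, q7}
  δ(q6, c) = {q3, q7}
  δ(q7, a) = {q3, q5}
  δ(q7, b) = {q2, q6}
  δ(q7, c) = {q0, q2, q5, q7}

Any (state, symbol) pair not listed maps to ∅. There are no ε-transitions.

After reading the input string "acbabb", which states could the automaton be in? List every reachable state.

{q0, q1, q2, q3, q4, q5, q6, q7}

Start in {q0}.
Read 'a': q0→{q1, q2, q5}; now {q1, q2, q5}.
Read 'c': q1→{q2}, q2→{q0, q6, q7}, q5→{q6}; now {q0, q2, q6, q7}.
Read 'b': q0→{q0, q2, q3, q6}, q2→{q0, q5}, q6→{q2, q7}, q7→{q2, q6}; now {q0, q2, q3, q5, q6, q7}.
Read 'a': q0→{q1, q2, q5}, q2→{q1}, q3→{q0, q3}, q5→{q4, q6}, q6→∅, q7→{q3, q5}; now {q0, q1, q2, q3, q4, q5, q6}.
Read 'b': q0→{q0, q2, q3, q6}, q1→{q1, q4, q7}, q2→{q0, q5}, q3→{q2}, q4→∅, q5→{q6}, q6→{q2, q7}; now {q0, q1, q2, q3, q4, q5, q6, q7}.
Read 'b': q0→{q0, q2, q3, q6}, q1→{q1, q4, q7}, q2→{q0, q5}, q3→{q2}, q4→∅, q5→{q6}, q6→{q2, q7}, q7→{q2, q6}; now {q0, q1, q2, q3, q4, q5, q6, q7}.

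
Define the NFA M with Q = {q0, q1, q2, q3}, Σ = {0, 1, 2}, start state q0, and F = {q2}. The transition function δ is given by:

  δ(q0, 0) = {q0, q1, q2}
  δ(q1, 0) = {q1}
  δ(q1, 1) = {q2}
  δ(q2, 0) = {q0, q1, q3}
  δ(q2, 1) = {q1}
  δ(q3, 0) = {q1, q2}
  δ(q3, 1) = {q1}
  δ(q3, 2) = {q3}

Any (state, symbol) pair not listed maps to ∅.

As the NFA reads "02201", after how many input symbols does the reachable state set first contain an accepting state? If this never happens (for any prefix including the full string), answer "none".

Start in {q0}.
Read '0': q0→{q0, q1, q2}; now {q0, q1, q2}.
None of the earlier sets intersect F, but {q0, q1, q2} does.

1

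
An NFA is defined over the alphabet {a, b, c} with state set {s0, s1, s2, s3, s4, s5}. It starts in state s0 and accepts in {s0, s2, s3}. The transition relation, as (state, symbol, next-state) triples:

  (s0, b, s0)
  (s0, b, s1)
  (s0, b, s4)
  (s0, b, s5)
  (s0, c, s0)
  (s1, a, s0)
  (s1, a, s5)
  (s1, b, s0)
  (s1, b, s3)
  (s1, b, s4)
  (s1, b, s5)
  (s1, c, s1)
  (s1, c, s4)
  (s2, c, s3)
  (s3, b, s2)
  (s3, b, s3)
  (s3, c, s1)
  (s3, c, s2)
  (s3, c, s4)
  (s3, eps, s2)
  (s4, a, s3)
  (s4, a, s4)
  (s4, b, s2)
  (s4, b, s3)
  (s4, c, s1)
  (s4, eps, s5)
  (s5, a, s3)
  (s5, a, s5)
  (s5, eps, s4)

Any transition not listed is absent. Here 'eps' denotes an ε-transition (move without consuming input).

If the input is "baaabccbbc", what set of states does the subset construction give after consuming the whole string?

Start in {s0}.
Read 'b': {s0} → {s0, s1, s4, s5}.
Read 'a': {s0, s1, s4, s5} → {s0, s2, s3, s4, s5}.
Read 'a': {s0, s2, s3, s4, s5} → {s2, s3, s4, s5}.
Read 'a': {s2, s3, s4, s5} → {s2, s3, s4, s5}.
Read 'b': {s2, s3, s4, s5} → {s2, s3}.
Read 'c': {s2, s3} → {s1, s2, s3, s4, s5}.
Read 'c': {s1, s2, s3, s4, s5} → {s1, s2, s3, s4, s5}.
Read 'b': {s1, s2, s3, s4, s5} → {s0, s2, s3, s4, s5}.
Read 'b': {s0, s2, s3, s4, s5} → {s0, s1, s2, s3, s4, s5}.
Read 'c': {s0, s1, s2, s3, s4, s5} → {s0, s1, s2, s3, s4, s5}.

{s0, s1, s2, s3, s4, s5}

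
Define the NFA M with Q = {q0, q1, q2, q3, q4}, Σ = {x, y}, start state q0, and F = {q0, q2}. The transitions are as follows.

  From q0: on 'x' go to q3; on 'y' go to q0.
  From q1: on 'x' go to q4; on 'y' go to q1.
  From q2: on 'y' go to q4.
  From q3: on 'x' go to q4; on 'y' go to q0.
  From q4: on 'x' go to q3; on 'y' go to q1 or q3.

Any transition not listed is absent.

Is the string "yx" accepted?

Start in {q0}.
Read 'y': q0→{q0}; now {q0}.
Read 'x': q0→{q3}; now {q3}.
The final set {q3} contains no accepting state.

No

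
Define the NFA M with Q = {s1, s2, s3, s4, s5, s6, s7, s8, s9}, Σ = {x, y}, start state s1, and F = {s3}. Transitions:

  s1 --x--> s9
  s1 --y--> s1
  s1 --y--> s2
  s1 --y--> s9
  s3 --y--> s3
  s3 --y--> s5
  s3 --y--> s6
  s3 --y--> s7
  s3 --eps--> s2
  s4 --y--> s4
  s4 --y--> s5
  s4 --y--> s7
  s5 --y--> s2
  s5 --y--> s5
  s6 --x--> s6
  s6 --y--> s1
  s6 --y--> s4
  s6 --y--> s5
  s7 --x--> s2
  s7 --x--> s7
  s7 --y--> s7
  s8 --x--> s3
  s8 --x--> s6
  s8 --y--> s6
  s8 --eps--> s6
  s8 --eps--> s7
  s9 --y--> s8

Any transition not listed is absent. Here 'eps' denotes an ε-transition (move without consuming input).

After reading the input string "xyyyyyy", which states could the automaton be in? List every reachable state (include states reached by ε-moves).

Start in {s1}.
Read 'x': s1→{s9}; now {s9}.
Read 'y': s9→{s8}; union {s8}; ε-closure = {s6, s7, s8}.
Read 'y': s6→{s1, s4, s5}, s7→{s7}, s8→{s6}; now {s1, s4, s5, s6, s7}.
Read 'y': s1→{s1, s2, s9}, s4→{s4, s5, s7}, s5→{s2, s5}, s6→{s1, s4, s5}, s7→{s7}; now {s1, s2, s4, s5, s7, s9}.
Read 'y': s1→{s1, s2, s9}, s2→∅, s4→{s4, s5, s7}, s5→{s2, s5}, s7→{s7}, s9→{s8}; union {s1, s2, s4, s5, s7, s8, s9}; ε-closure = {s1, s2, s4, s5, s6, s7, s8, s9}.
Read 'y': s1→{s1, s2, s9}, s2→∅, s4→{s4, s5, s7}, s5→{s2, s5}, s6→{s1, s4, s5}, s7→{s7}, s8→{s6}, s9→{s8}; now {s1, s2, s4, s5, s6, s7, s8, s9}.
Read 'y': s1→{s1, s2, s9}, s2→∅, s4→{s4, s5, s7}, s5→{s2, s5}, s6→{s1, s4, s5}, s7→{s7}, s8→{s6}, s9→{s8}; now {s1, s2, s4, s5, s6, s7, s8, s9}.

{s1, s2, s4, s5, s6, s7, s8, s9}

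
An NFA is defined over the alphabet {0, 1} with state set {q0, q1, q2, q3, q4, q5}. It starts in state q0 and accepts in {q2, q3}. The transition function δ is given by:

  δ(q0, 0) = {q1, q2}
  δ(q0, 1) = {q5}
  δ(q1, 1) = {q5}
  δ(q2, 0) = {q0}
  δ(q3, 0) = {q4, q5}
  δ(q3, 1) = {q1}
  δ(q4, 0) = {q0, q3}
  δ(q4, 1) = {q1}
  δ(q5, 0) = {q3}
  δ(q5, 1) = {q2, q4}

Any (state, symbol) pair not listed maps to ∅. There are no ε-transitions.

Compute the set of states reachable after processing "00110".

{q0, q3}

Start in {q0}.
Read '0': {q0} → {q1, q2}.
Read '0': {q1, q2} → {q0}.
Read '1': {q0} → {q5}.
Read '1': {q5} → {q2, q4}.
Read '0': {q2, q4} → {q0, q3}.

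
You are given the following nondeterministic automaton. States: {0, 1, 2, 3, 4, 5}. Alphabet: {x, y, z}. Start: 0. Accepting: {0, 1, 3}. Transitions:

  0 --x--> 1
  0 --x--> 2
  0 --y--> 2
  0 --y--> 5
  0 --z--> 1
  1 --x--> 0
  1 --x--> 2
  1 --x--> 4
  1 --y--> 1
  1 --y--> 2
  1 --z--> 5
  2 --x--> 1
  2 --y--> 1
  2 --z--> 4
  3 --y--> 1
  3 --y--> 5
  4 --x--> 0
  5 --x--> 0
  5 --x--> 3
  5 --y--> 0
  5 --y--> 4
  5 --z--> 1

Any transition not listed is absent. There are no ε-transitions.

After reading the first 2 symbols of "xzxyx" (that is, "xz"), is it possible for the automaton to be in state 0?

No

Start in {0}.
Read 'x': 0→{1, 2}; now {1, 2}.
Read 'z': 1→{5}, 2→{4}; now {4, 5}.
State 0 is not in {4, 5}.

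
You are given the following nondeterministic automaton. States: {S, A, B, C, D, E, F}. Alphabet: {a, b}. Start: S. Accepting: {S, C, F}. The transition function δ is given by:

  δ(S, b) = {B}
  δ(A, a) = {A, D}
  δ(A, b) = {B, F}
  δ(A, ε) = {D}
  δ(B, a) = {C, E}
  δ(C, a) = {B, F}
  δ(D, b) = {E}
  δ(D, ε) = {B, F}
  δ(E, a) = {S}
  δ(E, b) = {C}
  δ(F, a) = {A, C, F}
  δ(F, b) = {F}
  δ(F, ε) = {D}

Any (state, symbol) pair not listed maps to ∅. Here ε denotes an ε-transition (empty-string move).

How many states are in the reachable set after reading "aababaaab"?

0

Start in {S}.
Read 'a': {S} → ∅.
The set is empty and remains empty for the remaining 8 symbols.
That set has 0 states.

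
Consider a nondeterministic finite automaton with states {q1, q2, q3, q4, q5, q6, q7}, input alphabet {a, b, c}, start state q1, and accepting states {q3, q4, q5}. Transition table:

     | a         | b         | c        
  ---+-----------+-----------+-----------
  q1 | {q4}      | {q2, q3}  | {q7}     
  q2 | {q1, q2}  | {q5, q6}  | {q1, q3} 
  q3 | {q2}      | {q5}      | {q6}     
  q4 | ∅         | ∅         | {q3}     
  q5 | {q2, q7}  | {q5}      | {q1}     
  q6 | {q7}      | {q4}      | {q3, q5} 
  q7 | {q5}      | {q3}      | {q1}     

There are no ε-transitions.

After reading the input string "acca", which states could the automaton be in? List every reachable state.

{q7}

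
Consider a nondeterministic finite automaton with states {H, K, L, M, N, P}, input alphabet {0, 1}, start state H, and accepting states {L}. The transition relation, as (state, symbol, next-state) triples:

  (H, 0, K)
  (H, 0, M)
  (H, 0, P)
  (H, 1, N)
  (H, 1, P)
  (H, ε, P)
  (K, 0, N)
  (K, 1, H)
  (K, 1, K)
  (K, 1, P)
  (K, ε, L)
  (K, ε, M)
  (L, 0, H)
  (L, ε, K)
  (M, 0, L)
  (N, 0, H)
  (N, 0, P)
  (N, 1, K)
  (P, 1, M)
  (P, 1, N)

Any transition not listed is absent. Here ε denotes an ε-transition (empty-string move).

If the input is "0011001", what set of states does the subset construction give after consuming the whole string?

{H, K, L, M, N, P}

Start: ε-closure({H}) = {H, P}.
Read '0': {H, P} → {K, L, M, P}.
Read '0': {K, L, M, P} → {H, K, L, M, N, P}.
Read '1': {H, K, L, M, N, P} → {H, K, L, M, N, P}.
Read '1': {H, K, L, M, N, P} → {H, K, L, M, N, P}.
Read '0': {H, K, L, M, N, P} → {H, K, L, M, N, P}.
Read '0': {H, K, L, M, N, P} → {H, K, L, M, N, P}.
Read '1': {H, K, L, M, N, P} → {H, K, L, M, N, P}.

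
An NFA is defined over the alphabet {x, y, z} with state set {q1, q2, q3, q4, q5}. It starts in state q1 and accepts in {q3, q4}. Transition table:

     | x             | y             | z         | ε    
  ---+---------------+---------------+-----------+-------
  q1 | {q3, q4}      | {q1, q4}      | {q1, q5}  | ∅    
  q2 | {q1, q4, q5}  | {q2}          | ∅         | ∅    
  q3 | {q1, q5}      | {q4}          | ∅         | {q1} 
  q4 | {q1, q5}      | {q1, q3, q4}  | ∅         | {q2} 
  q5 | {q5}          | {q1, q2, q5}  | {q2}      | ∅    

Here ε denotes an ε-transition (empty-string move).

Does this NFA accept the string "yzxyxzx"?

Start in {q1}.
Read 'y': q1→{q1, q4}; union {q1, q4}; ε-closure = {q1, q2, q4}.
Read 'z': q1→{q1, q5}, q2→∅, q4→∅; now {q1, q5}.
Read 'x': q1→{q3, q4}, q5→{q5}; union {q3, q4, q5}; ε-closure = {q1, q2, q3, q4, q5}.
Read 'y': q1→{q1, q4}, q2→{q2}, q3→{q4}, q4→{q1, q3, q4}, q5→{q1, q2, q5}; now {q1, q2, q3, q4, q5}.
Read 'x': q1→{q3, q4}, q2→{q1, q4, q5}, q3→{q1, q5}, q4→{q1, q5}, q5→{q5}; union {q1, q3, q4, q5}; ε-closure = {q1, q2, q3, q4, q5}.
Read 'z': q1→{q1, q5}, q2→∅, q3→∅, q4→∅, q5→{q2}; now {q1, q2, q5}.
Read 'x': q1→{q3, q4}, q2→{q1, q4, q5}, q5→{q5}; union {q1, q3, q4, q5}; ε-closure = {q1, q2, q3, q4, q5}.
The final set {q1, q2, q3, q4, q5} contains the accepting states q3, q4.

Yes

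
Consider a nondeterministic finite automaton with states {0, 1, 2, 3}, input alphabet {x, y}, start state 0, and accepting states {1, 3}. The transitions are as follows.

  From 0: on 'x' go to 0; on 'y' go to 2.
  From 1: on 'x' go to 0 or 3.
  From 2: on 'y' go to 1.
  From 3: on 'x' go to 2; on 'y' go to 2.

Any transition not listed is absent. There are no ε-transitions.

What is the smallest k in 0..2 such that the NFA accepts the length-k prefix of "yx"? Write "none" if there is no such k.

none

Start in {0}.
Read 'y': 0→{2}; now {2}.
Read 'x': 2→∅; now ∅.
No reachable set along the way intersects F.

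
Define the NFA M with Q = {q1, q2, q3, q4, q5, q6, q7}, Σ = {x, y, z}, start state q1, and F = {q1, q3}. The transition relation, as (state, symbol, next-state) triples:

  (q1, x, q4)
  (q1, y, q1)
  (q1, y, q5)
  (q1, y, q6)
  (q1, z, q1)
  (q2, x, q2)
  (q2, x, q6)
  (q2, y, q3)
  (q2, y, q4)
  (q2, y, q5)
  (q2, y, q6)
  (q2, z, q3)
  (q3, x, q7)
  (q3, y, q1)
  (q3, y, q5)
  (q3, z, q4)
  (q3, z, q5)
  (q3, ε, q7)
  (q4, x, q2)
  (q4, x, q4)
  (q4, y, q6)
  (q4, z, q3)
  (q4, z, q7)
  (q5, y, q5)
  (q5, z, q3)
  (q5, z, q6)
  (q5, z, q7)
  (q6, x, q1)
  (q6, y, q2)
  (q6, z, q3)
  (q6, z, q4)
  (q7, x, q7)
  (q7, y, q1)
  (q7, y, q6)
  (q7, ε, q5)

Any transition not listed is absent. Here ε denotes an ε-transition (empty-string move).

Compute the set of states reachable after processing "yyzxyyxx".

{q1, q2, q4, q6}

Start in {q1}.
Read 'y': {q1} → {q1, q5, q6}.
Read 'y': {q1, q5, q6} → {q1, q2, q5, q6}.
Read 'z': {q1, q2, q5, q6} → {q1, q3, q4, q5, q6, q7}.
Read 'x': {q1, q3, q4, q5, q6, q7} → {q1, q2, q4, q5, q7}.
Read 'y': {q1, q2, q4, q5, q7} → {q1, q3, q4, q5, q6, q7}.
Read 'y': {q1, q3, q4, q5, q6, q7} → {q1, q2, q5, q6}.
Read 'x': {q1, q2, q5, q6} → {q1, q2, q4, q6}.
Read 'x': {q1, q2, q4, q6} → {q1, q2, q4, q6}.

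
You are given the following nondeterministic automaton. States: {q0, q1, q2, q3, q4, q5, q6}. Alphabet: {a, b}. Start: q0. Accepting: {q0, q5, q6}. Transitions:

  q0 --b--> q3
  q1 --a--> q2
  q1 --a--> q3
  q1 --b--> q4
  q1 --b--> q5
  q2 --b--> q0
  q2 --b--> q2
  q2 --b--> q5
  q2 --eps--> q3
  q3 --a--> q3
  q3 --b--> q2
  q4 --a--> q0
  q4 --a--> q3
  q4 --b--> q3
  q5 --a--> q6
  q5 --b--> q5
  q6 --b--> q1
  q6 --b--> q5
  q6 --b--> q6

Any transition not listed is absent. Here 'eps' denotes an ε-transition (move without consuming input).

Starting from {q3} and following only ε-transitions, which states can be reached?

{q3}

Begin with {q3}.
No ε-moves leave this set, so the closure equals the set itself.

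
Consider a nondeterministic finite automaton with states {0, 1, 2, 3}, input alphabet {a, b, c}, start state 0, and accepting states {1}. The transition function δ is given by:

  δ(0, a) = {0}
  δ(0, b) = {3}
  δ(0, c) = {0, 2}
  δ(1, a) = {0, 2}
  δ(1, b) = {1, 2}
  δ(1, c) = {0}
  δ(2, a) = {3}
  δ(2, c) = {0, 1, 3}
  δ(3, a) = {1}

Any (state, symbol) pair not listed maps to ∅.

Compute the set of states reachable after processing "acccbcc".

{0, 2}

Start in {0}.
Read 'a': 0→{0}; now {0}.
Read 'c': 0→{0, 2}; now {0, 2}.
Read 'c': 0→{0, 2}, 2→{0, 1, 3}; now {0, 1, 2, 3}.
Read 'c': 0→{0, 2}, 1→{0}, 2→{0, 1, 3}, 3→∅; now {0, 1, 2, 3}.
Read 'b': 0→{3}, 1→{1, 2}, 2→∅, 3→∅; now {1, 2, 3}.
Read 'c': 1→{0}, 2→{0, 1, 3}, 3→∅; now {0, 1, 3}.
Read 'c': 0→{0, 2}, 1→{0}, 3→∅; now {0, 2}.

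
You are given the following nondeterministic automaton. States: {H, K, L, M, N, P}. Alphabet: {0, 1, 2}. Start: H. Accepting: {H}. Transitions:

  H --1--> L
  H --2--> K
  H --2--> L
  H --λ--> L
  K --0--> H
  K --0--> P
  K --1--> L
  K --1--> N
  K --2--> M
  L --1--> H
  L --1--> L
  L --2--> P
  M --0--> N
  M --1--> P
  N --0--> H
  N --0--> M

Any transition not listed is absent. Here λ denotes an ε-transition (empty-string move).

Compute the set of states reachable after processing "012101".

Start: ε-closure({H}) = {H, L}.
Read '0': H→∅, L→∅; now ∅.
The set is empty and remains empty for the remaining 5 symbols.

∅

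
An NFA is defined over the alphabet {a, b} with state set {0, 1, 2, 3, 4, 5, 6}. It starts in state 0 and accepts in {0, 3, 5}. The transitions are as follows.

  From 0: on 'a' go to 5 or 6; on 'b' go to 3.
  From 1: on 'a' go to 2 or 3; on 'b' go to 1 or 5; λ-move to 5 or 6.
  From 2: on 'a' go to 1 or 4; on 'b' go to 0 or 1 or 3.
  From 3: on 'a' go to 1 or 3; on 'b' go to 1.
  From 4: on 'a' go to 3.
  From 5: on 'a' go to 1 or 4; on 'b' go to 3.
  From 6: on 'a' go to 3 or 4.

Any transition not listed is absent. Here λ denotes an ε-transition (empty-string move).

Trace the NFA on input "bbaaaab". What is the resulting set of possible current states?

{0, 1, 3, 5, 6}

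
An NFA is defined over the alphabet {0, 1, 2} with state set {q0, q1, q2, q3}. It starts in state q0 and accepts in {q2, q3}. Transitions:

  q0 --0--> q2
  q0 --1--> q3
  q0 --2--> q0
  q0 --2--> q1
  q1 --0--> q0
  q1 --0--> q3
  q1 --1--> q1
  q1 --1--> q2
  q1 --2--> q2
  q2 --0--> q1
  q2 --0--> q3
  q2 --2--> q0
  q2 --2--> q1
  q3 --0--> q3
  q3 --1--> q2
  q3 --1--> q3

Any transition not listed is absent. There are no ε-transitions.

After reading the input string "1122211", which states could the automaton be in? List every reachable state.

{q1, q2, q3}

Start in {q0}.
Read '1': q0→{q3}; now {q3}.
Read '1': q3→{q2, q3}; now {q2, q3}.
Read '2': q2→{q0, q1}, q3→∅; now {q0, q1}.
Read '2': q0→{q0, q1}, q1→{q2}; now {q0, q1, q2}.
Read '2': q0→{q0, q1}, q1→{q2}, q2→{q0, q1}; now {q0, q1, q2}.
Read '1': q0→{q3}, q1→{q1, q2}, q2→∅; now {q1, q2, q3}.
Read '1': q1→{q1, q2}, q2→∅, q3→{q2, q3}; now {q1, q2, q3}.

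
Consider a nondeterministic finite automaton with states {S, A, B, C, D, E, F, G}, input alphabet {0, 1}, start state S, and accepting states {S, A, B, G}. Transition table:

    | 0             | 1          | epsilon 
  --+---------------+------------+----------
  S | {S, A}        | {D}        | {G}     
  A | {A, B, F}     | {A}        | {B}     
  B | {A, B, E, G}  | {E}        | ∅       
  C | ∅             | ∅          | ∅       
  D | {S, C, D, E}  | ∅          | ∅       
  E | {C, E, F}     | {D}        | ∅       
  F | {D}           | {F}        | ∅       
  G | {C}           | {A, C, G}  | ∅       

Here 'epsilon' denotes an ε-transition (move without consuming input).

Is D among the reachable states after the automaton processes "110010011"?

Start: ε-closure({S}) = {S, G}.
Read '1': S→{D}, G→{A, C, G}; union {A, C, D, G}; ε-closure = {A, B, C, D, G}.
Read '1': A→{A}, B→{E}, C→∅, D→∅, G→{A, C, G}; union {A, C, E, G}; ε-closure = {A, B, C, E, G}.
Read '0': A→{A, B, F}, B→{A, B, E, G}, C→∅, E→{C, E, F}, G→{C}; now {A, B, C, E, F, G}.
Read '0': A→{A, B, F}, B→{A, B, E, G}, C→∅, E→{C, E, F}, F→{D}, G→{C}; now {A, B, C, D, E, F, G}.
Read '1': A→{A}, B→{E}, C→∅, D→∅, E→{D}, F→{F}, G→{A, C, G}; union {A, C, D, E, F, G}; ε-closure = {A, B, C, D, E, F, G}.
Read '0': A→{A, B, F}, B→{A, B, E, G}, C→∅, D→{S, C, D, E}, E→{C, E, F}, F→{D}, G→{C}; now {S, A, B, C, D, E, F, G}.
Read '0': S→{S, A}, A→{A, B, F}, B→{A, B, E, G}, C→∅, D→{S, C, D, E}, E→{C, E, F}, F→{D}, G→{C}; now {S, A, B, C, D, E, F, G}.
Read '1': S→{D}, A→{A}, B→{E}, C→∅, D→∅, E→{D}, F→{F}, G→{A, C, G}; union {A, C, D, E, F, G}; ε-closure = {A, B, C, D, E, F, G}.
Read '1': A→{A}, B→{E}, C→∅, D→∅, E→{D}, F→{F}, G→{A, C, G}; union {A, C, D, E, F, G}; ε-closure = {A, B, C, D, E, F, G}.
State D is in {A, B, C, D, E, F, G}.

Yes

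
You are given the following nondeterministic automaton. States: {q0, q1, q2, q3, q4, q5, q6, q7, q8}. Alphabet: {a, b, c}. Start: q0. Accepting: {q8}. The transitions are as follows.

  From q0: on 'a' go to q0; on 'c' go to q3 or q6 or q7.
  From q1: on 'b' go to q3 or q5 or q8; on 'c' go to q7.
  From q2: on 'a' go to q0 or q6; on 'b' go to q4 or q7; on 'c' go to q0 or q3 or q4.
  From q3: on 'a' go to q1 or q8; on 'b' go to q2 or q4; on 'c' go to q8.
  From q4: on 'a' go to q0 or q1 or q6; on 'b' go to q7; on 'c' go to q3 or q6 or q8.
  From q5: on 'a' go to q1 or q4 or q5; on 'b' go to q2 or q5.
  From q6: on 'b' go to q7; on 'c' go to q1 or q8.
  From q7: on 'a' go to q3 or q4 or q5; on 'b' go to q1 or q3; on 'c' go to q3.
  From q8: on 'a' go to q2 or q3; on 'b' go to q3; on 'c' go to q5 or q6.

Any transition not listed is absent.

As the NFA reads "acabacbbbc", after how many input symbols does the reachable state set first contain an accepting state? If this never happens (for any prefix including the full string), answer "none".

Start in {q0}.
Read 'a': {q0} → {q0}.
Read 'c': {q0} → {q3, q6, q7}.
Read 'a': {q3, q6, q7} → {q1, q3, q4, q5, q8}.
None of the earlier sets intersect F, but {q1, q3, q4, q5, q8} does.

3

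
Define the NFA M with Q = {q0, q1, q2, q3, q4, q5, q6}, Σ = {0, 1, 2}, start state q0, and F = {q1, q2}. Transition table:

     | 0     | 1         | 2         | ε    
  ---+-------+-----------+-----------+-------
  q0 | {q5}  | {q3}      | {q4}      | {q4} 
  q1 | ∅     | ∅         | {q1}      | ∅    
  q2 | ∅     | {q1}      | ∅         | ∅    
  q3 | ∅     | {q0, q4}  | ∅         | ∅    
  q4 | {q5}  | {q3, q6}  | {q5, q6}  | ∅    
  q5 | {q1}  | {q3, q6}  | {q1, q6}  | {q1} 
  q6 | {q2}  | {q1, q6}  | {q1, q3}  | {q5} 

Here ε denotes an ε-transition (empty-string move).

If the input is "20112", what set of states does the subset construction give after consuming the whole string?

{q1, q3, q4, q5, q6}

Start: ε-closure({q0}) = {q0, q4}.
Read '2': q0→{q4}, q4→{q5, q6}; union {q4, q5, q6}; ε-closure = {q1, q4, q5, q6}.
Read '0': q1→∅, q4→{q5}, q5→{q1}, q6→{q2}; now {q1, q2, q5}.
Read '1': q1→∅, q2→{q1}, q5→{q3, q6}; union {q1, q3, q6}; ε-closure = {q1, q3, q5, q6}.
Read '1': q1→∅, q3→{q0, q4}, q5→{q3, q6}, q6→{q1, q6}; union {q0, q1, q3, q4, q6}; ε-closure = {q0, q1, q3, q4, q5, q6}.
Read '2': q0→{q4}, q1→{q1}, q3→∅, q4→{q5, q6}, q5→{q1, q6}, q6→{q1, q3}; now {q1, q3, q4, q5, q6}.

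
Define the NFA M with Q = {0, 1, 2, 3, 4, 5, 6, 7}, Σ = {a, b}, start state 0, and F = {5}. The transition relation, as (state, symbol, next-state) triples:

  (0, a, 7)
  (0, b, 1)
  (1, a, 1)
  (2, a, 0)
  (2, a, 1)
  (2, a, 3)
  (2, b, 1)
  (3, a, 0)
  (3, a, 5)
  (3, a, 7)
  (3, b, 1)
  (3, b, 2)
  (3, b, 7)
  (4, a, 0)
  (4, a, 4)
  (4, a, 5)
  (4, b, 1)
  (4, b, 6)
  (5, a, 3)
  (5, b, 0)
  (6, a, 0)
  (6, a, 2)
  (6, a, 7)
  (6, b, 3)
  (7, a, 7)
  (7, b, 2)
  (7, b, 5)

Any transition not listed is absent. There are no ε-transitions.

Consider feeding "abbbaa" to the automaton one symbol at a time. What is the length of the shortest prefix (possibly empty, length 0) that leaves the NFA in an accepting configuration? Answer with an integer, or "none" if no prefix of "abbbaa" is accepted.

Start in {0}.
Read 'a': {0} → {7}.
Read 'b': {7} → {2, 5}.
None of the earlier sets intersect F, but {2, 5} does.

2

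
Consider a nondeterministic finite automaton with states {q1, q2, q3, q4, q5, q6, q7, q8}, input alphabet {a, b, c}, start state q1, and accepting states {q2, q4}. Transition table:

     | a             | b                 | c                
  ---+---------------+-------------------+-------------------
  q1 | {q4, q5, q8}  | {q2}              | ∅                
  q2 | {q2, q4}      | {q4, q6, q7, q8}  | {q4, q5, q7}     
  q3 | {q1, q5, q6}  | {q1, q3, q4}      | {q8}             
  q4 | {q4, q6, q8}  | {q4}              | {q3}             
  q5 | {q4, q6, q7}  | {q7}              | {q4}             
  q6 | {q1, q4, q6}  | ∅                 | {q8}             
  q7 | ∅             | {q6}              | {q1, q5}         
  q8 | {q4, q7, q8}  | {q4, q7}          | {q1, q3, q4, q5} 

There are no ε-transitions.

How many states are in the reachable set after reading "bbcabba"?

Start in {q1}.
Read 'b': {q1} → {q2}.
Read 'b': {q2} → {q4, q6, q7, q8}.
Read 'c': {q4, q6, q7, q8} → {q1, q3, q4, q5, q8}.
Read 'a': {q1, q3, q4, q5, q8} → {q1, q4, q5, q6, q7, q8}.
Read 'b': {q1, q4, q5, q6, q7, q8} → {q2, q4, q6, q7}.
Read 'b': {q2, q4, q6, q7} → {q4, q6, q7, q8}.
Read 'a': {q4, q6, q7, q8} → {q1, q4, q6, q7, q8}.
That set has 5 states.

5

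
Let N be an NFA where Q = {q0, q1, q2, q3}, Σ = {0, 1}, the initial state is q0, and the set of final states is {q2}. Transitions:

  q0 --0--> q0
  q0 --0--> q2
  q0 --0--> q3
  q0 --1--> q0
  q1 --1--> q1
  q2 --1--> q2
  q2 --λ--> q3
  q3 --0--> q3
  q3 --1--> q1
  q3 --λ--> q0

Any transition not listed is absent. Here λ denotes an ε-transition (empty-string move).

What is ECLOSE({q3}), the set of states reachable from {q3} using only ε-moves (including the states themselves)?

{q0, q3}

Begin with {q3}.
ε-move q3 → q0; add q0.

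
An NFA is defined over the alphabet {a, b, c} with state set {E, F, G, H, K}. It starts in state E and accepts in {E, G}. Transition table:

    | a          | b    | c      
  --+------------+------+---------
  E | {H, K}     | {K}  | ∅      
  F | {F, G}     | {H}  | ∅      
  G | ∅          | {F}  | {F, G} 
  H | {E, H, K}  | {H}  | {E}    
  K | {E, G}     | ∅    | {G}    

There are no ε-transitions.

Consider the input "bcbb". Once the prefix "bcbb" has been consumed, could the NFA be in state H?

Start in {E}.
Read 'b': E→{K}; now {K}.
Read 'c': K→{G}; now {G}.
Read 'b': G→{F}; now {F}.
Read 'b': F→{H}; now {H}.
State H is in {H}.

Yes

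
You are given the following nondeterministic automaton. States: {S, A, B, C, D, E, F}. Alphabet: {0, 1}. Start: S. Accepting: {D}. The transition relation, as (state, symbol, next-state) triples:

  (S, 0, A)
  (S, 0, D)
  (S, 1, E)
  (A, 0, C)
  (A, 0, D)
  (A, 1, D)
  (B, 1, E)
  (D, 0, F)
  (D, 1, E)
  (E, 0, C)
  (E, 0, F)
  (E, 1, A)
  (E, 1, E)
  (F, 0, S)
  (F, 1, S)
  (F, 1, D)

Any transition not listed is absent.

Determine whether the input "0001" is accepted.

Yes

Start in {S}.
Read '0': {S} → {A, D}.
Read '0': {A, D} → {C, D, F}.
Read '0': {C, D, F} → {S, F}.
Read '1': {S, F} → {S, D, E}.
The final set {S, D, E} contains the accepting state D.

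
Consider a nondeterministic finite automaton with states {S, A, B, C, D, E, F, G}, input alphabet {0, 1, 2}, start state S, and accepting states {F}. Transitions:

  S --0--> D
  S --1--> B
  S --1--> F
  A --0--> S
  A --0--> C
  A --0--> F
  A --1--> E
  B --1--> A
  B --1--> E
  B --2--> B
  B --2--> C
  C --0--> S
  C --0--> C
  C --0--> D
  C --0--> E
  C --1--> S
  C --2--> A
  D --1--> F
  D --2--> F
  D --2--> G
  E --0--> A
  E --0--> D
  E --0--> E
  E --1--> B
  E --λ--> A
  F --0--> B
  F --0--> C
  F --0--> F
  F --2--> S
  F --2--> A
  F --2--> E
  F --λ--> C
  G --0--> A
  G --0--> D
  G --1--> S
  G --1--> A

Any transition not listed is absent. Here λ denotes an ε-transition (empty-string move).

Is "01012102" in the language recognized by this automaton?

Yes

Start in {S}.
Read '0': {S} → {D}.
Read '1': {D} → {C, F}.
Read '0': {C, F} → {S, A, B, C, D, E, F}.
Read '1': {S, A, B, C, D, E, F} → {S, A, B, C, E, F}.
Read '2': {S, A, B, C, E, F} → {S, A, B, C, E}.
Read '1': {S, A, B, C, E} → {S, A, B, C, E, F}.
Read '0': {S, A, B, C, E, F} → {S, A, B, C, D, E, F}.
Read '2': {S, A, B, C, D, E, F} → {S, A, B, C, E, F, G}.
The final set {S, A, B, C, E, F, G} contains the accepting state F.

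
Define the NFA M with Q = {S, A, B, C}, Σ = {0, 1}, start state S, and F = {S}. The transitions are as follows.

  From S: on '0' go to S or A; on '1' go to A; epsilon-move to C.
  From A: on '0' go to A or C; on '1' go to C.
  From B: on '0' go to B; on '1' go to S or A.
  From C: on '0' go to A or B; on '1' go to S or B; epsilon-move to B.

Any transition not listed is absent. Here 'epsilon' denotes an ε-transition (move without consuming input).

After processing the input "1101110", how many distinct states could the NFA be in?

4

Start: ε-closure({S}) = {S, B, C}.
Read '1': {S, B, C} → {S, A, B, C}.
Read '1': {S, A, B, C} → {S, A, B, C}.
Read '0': {S, A, B, C} → {S, A, B, C}.
Read '1': {S, A, B, C} → {S, A, B, C}.
Read '1': {S, A, B, C} → {S, A, B, C}.
Read '1': {S, A, B, C} → {S, A, B, C}.
Read '0': {S, A, B, C} → {S, A, B, C}.
That set has 4 states.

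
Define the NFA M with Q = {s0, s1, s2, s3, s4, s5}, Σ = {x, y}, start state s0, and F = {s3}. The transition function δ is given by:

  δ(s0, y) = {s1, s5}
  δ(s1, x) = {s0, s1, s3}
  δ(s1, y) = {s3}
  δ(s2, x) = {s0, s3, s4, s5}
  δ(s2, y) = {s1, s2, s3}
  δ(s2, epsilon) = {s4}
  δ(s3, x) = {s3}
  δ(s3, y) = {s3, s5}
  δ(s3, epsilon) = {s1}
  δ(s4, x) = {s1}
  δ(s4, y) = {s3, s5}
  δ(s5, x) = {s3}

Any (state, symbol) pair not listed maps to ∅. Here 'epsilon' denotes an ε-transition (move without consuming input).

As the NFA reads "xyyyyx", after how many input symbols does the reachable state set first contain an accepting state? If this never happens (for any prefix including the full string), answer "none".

Start in {s0}.
Read 'x': s0→∅; now ∅.
The set is empty and remains empty for the remaining 5 symbols.
No reachable set along the way intersects F.

none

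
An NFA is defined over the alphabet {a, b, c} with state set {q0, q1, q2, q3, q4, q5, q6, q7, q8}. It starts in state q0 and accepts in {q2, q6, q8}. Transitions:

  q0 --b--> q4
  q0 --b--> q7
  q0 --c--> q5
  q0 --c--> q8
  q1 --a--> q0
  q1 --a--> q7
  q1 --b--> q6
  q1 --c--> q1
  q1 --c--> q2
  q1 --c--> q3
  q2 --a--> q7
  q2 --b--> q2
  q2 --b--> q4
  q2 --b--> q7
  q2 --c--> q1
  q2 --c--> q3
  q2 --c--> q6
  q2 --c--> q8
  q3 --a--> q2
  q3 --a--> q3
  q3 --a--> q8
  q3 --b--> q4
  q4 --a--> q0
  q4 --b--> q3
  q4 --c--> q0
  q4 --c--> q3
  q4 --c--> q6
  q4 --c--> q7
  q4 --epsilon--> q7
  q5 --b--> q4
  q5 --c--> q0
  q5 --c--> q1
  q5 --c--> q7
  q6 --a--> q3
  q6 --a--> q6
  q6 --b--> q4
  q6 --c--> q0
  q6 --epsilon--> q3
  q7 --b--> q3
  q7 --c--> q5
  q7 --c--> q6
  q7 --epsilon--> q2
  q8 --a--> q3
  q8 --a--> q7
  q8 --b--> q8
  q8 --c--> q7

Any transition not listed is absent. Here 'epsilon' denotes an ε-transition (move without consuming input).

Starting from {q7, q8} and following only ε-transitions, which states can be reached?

Begin with {q7, q8}.
ε-move q7 → q2; add q2.

{q2, q7, q8}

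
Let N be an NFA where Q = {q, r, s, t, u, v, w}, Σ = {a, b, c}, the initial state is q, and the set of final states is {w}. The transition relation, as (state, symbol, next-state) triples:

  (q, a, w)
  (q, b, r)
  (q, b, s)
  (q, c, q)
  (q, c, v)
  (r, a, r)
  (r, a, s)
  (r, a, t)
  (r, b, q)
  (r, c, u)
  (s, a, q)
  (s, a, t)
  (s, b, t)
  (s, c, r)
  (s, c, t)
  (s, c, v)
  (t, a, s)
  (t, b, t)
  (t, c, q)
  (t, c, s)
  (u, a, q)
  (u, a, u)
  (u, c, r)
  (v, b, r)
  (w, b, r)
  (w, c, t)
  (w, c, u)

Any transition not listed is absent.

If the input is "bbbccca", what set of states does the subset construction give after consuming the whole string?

{q, r, s, t, u, w}

Start in {q}.
Read 'b': q→{r, s}; now {r, s}.
Read 'b': r→{q}, s→{t}; now {q, t}.
Read 'b': q→{r, s}, t→{t}; now {r, s, t}.
Read 'c': r→{u}, s→{r, t, v}, t→{q, s}; now {q, r, s, t, u, v}.
Read 'c': q→{q, v}, r→{u}, s→{r, t, v}, t→{q, s}, u→{r}, v→∅; now {q, r, s, t, u, v}.
Read 'c': q→{q, v}, r→{u}, s→{r, t, v}, t→{q, s}, u→{r}, v→∅; now {q, r, s, t, u, v}.
Read 'a': q→{w}, r→{r, s, t}, s→{q, t}, t→{s}, u→{q, u}, v→∅; now {q, r, s, t, u, w}.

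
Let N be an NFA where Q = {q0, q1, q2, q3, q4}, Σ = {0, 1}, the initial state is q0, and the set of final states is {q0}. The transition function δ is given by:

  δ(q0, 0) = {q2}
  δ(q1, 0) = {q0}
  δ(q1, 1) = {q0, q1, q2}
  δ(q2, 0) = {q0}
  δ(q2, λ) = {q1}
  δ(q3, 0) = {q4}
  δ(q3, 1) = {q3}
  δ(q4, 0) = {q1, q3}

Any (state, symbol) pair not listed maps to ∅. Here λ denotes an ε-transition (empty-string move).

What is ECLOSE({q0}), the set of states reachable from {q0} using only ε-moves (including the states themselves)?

{q0}

Begin with {q0}.
No ε-moves leave this set, so the closure equals the set itself.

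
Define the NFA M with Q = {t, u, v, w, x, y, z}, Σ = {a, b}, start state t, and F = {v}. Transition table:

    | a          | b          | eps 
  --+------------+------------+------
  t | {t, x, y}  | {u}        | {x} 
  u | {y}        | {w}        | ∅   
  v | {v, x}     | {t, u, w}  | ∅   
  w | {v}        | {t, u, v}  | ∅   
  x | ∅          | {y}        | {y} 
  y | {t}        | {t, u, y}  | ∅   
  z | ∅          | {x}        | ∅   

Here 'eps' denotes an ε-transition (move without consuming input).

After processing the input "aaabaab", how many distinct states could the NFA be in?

Start: ε-closure({t}) = {t, x, y}.
Read 'a': t→{t, x, y}, x→∅, y→{t}; now {t, x, y}.
Read 'a': t→{t, x, y}, x→∅, y→{t}; now {t, x, y}.
Read 'a': t→{t, x, y}, x→∅, y→{t}; now {t, x, y}.
Read 'b': t→{u}, x→{y}, y→{t, u, y}; union {t, u, y}; ε-closure = {t, u, x, y}.
Read 'a': t→{t, x, y}, u→{y}, x→∅, y→{t}; now {t, x, y}.
Read 'a': t→{t, x, y}, x→∅, y→{t}; now {t, x, y}.
Read 'b': t→{u}, x→{y}, y→{t, u, y}; union {t, u, y}; ε-closure = {t, u, x, y}.
That set has 4 states.

4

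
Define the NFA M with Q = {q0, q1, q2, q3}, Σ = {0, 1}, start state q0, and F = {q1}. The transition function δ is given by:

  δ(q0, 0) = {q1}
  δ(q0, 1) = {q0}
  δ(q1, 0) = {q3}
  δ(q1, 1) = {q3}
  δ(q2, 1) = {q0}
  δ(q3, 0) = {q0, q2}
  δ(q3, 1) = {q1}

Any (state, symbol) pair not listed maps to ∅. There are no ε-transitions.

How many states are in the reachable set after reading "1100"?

Start in {q0}.
Read '1': q0→{q0}; now {q0}.
Read '1': q0→{q0}; now {q0}.
Read '0': q0→{q1}; now {q1}.
Read '0': q1→{q3}; now {q3}.
That set has 1 state.

1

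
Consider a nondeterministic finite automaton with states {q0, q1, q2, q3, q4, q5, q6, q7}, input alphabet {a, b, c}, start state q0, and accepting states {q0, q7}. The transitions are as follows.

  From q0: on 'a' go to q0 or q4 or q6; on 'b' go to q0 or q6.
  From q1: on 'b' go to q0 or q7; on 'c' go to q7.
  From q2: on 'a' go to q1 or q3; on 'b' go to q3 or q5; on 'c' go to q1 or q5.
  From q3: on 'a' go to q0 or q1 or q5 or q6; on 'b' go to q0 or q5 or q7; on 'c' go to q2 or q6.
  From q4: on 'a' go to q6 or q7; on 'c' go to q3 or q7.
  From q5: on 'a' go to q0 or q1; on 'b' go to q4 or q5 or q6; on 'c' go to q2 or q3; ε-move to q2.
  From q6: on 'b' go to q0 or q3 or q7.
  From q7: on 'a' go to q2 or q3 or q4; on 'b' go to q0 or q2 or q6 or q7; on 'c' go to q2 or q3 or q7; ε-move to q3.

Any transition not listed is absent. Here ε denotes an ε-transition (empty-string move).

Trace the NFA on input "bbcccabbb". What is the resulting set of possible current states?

{q0, q2, q3, q4, q5, q6, q7}

Start in {q0}.
Read 'b': q0→{q0, q6}; now {q0, q6}.
Read 'b': q0→{q0, q6}, q6→{q0, q3, q7}; now {q0, q3, q6, q7}.
Read 'c': q0→∅, q3→{q2, q6}, q6→∅, q7→{q2, q3, q7}; now {q2, q3, q6, q7}.
Read 'c': q2→{q1, q5}, q3→{q2, q6}, q6→∅, q7→{q2, q3, q7}; now {q1, q2, q3, q5, q6, q7}.
Read 'c': q1→{q7}, q2→{q1, q5}, q3→{q2, q6}, q5→{q2, q3}, q6→∅, q7→{q2, q3, q7}; now {q1, q2, q3, q5, q6, q7}.
Read 'a': q1→∅, q2→{q1, q3}, q3→{q0, q1, q5, q6}, q5→{q0, q1}, q6→∅, q7→{q2, q3, q4}; now {q0, q1, q2, q3, q4, q5, q6}.
Read 'b': q0→{q0, q6}, q1→{q0, q7}, q2→{q3, q5}, q3→{q0, q5, q7}, q4→∅, q5→{q4, q5, q6}, q6→{q0, q3, q7}; union {q0, q3, q4, q5, q6, q7}; ε-closure = {q0, q2, q3, q4, q5, q6, q7}.
Read 'b': q0→{q0, q6}, q2→{q3, q5}, q3→{q0, q5, q7}, q4→∅, q5→{q4, q5, q6}, q6→{q0, q3, q7}, q7→{q0, q2, q6, q7}; now {q0, q2, q3, q4, q5, q6, q7}.
Read 'b': q0→{q0, q6}, q2→{q3, q5}, q3→{q0, q5, q7}, q4→∅, q5→{q4, q5, q6}, q6→{q0, q3, q7}, q7→{q0, q2, q6, q7}; now {q0, q2, q3, q4, q5, q6, q7}.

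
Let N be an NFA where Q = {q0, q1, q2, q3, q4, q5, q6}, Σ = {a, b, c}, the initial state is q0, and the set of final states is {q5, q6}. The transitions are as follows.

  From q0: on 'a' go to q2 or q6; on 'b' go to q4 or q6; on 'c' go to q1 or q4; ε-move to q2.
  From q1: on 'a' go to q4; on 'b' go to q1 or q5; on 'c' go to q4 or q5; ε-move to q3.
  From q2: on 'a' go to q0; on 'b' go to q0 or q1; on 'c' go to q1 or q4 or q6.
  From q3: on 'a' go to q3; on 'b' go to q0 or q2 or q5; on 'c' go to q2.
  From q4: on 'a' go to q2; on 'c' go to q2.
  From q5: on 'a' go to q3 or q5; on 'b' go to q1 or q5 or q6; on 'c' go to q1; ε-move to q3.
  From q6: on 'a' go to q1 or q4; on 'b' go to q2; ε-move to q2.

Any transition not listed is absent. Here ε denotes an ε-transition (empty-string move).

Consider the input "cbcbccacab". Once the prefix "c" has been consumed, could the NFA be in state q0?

No

Start: ε-closure({q0}) = {q0, q2}.
Read 'c': {q0, q2} → {q1, q2, q3, q4, q6}.
State q0 is not in {q1, q2, q3, q4, q6}.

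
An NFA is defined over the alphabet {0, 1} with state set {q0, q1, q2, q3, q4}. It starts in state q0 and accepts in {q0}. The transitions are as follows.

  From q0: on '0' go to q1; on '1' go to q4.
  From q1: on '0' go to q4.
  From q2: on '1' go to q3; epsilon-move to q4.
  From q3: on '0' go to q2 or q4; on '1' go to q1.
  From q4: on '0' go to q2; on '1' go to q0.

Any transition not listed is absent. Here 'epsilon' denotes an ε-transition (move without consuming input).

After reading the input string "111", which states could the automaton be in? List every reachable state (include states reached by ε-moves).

{q4}

Start in {q0}.
Read '1': {q0} → {q4}.
Read '1': {q4} → {q0}.
Read '1': {q0} → {q4}.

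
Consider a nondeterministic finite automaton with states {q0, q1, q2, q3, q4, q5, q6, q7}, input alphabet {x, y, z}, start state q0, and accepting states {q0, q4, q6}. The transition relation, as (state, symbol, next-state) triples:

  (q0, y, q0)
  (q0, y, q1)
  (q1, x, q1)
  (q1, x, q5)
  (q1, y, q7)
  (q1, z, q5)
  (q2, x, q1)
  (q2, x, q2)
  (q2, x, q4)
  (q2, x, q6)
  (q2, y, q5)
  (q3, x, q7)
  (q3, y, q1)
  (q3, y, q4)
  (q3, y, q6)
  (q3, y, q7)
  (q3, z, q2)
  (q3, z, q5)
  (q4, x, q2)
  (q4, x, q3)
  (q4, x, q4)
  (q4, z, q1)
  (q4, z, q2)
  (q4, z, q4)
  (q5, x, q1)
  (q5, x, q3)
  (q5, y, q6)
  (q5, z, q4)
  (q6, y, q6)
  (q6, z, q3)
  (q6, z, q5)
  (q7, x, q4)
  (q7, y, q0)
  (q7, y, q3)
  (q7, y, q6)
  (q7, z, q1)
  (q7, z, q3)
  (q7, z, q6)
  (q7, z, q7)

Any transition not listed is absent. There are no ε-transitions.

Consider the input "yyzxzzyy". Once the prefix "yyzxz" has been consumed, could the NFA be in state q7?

Yes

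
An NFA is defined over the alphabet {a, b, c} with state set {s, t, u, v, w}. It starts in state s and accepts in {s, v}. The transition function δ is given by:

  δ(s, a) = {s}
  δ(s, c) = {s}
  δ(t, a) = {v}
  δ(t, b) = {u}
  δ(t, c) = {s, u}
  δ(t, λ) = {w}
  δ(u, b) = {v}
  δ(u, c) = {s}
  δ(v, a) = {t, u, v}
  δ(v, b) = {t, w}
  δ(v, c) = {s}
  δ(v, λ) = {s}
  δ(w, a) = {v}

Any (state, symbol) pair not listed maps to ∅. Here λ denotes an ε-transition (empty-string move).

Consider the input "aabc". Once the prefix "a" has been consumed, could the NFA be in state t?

Start in {s}.
Read 'a': {s} → {s}.
State t is not in {s}.

No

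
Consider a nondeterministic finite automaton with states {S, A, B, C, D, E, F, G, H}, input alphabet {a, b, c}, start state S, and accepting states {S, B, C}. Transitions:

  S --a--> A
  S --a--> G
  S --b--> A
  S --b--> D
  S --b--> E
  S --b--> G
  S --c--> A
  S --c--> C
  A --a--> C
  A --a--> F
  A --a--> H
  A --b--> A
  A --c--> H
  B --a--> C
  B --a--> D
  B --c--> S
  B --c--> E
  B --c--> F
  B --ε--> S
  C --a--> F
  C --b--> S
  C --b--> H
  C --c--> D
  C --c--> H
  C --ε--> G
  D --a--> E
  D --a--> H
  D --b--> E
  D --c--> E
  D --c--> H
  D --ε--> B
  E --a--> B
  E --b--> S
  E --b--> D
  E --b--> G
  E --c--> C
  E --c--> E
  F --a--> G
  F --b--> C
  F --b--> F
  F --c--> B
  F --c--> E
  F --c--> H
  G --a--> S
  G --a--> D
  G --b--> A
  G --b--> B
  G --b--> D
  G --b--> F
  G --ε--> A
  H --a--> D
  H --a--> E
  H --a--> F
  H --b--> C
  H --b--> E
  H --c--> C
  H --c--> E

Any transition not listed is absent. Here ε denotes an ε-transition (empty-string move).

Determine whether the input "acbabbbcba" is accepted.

Yes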